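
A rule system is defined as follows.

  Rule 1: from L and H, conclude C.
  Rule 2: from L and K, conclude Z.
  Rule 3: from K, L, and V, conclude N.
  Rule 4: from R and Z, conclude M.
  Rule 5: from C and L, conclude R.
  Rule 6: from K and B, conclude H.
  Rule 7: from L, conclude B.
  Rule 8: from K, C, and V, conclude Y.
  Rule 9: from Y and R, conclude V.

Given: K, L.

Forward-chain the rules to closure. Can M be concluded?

L and K hold, so Z follows (Rule 2).
L holds, so B follows (Rule 7).
From K and B, Rule 6 gives H.
L and H hold, so C follows (Rule 1).
C and L hold, so R follows (Rule 5).
From R and Z, Rule 4 gives M.

Yes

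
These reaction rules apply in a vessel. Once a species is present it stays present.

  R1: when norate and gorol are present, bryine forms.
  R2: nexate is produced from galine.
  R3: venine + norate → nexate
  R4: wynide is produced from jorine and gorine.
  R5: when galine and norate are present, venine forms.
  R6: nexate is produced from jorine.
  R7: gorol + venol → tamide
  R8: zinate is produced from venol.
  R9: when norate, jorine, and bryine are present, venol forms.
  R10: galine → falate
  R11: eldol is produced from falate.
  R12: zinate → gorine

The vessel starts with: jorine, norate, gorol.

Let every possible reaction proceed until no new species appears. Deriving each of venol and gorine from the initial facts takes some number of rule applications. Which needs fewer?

venol: norate and gorol present → bryine forms (R1). norate, jorine, and bryine present → venol forms (R9). [2 rule applications]
gorine: norate and gorol present → bryine forms (R1). norate, jorine, and bryine present → venol forms (R9). venol present → zinate forms (R8). zinate present → gorine forms (R12). [4 rule applications]
venol needs fewer.

venol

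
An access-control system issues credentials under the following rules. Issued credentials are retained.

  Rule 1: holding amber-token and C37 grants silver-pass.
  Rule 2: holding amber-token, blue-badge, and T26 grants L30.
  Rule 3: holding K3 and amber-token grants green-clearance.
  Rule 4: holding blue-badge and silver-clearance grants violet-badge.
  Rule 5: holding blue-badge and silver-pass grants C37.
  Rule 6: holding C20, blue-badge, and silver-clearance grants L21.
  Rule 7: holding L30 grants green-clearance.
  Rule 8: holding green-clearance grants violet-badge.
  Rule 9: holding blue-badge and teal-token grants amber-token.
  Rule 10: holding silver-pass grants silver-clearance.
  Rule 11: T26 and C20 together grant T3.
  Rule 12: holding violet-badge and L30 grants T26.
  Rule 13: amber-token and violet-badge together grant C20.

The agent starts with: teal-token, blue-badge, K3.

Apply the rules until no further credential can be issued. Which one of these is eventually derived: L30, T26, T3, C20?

Holding blue-badge and teal-token grants amber-token (Rule 9).
Holding K3 and amber-token grants green-clearance (Rule 3).
Holding green-clearance grants violet-badge (Rule 8).
Holding amber-token and violet-badge grants C20 (Rule 13).
L30 would need amber-token, blue-badge, and T26 (Rule 2), but T26 is never granted. T26 would need violet-badge and L30 (Rule 12), but L30 is never granted. T3 would need T26 and C20 (Rule 11), but T26 is never granted.

C20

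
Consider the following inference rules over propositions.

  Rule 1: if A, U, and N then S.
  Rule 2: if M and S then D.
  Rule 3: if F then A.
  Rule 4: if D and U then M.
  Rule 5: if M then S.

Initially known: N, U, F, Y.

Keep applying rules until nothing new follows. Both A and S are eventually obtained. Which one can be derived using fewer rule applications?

A

A: From F, Rule 3 gives A. [1 rule application]
S: From F, Rule 3 gives A. A, U, and N hold, so S follows (Rule 1). [2 rule applications]
A needs fewer.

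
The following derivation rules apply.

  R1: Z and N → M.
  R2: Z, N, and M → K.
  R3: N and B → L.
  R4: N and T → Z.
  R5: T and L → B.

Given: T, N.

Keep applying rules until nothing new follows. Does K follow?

N and T hold, so Z follows (R4).
Z and N hold, so M follows (R1).
From Z, N, and M, R2 gives K.

Yes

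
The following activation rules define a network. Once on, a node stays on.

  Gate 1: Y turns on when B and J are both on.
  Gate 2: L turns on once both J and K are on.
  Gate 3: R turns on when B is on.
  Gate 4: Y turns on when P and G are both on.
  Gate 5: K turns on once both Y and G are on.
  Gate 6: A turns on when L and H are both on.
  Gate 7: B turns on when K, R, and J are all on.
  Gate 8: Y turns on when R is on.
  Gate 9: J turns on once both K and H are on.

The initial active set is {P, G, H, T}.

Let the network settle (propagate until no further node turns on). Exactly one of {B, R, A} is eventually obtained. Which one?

P and G are on, so Y turns on (Gate 4).
Gate 5: Y and G on → K on.
K and H are on, so J turns on (Gate 9).
J and K are on, so L turns on (Gate 2).
L and H are on, so A turns on (Gate 6).
R would need B (Gate 3), but B never turns on. B would need K, R, and J (Gate 7), but R never turns on.

A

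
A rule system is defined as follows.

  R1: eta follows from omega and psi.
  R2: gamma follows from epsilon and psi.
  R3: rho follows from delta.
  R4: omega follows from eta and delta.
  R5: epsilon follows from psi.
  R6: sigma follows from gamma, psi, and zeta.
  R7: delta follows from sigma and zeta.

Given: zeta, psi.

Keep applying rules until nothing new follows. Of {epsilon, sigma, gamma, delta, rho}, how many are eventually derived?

From psi, R5 gives epsilon.
epsilon and psi hold, so gamma follows (R2).
From gamma, psi, and zeta, R6 gives sigma.
sigma and zeta hold, so delta follows (R7).
delta holds, so rho follows (R3).
epsilon: reached.
sigma: reached.
gamma: reached.
delta: reached.
rho: reached.
All 5 are reached.

5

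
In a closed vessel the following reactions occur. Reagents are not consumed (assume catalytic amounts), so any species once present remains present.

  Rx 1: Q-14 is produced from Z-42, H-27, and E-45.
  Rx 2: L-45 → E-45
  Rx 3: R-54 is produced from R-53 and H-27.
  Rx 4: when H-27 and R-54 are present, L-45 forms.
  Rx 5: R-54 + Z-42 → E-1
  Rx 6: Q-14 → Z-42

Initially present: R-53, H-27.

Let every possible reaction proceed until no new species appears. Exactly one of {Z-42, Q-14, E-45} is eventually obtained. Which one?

R-53 and H-27 present → R-54 forms (Rx 3).
H-27 and R-54 present → L-45 forms (Rx 4).
L-45 present → E-45 forms (Rx 2).
Q-14 would need Z-42, H-27, and E-45 (Rx 1), but Z-42 never forms. Z-42 would need Q-14 (Rx 6), but Q-14 never forms.

E-45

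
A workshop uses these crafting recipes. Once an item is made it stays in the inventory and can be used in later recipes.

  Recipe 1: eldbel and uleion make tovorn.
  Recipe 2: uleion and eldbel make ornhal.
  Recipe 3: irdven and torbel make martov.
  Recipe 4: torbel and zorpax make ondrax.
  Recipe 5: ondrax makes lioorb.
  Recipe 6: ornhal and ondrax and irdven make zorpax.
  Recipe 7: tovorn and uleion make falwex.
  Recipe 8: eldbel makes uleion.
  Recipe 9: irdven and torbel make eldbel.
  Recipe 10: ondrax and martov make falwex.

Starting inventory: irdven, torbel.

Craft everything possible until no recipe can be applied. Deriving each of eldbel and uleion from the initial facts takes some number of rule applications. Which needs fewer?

eldbel

eldbel: Using Recipe 9, irdven and torbel make eldbel. [1 rule application]
uleion: Using Recipe 9, irdven and torbel make eldbel. eldbel → uleion (Recipe 8). [2 rule applications]
eldbel needs fewer.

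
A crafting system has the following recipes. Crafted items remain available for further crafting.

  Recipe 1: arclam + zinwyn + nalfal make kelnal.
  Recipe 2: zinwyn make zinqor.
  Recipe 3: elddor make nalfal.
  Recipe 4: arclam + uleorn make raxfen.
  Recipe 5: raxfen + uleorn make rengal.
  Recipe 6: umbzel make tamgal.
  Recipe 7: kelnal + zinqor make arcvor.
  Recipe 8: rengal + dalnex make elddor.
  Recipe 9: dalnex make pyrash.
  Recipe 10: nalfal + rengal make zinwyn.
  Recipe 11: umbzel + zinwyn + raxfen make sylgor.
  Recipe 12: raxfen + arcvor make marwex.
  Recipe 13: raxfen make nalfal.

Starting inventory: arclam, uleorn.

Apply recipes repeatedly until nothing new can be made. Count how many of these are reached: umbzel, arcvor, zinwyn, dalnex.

arclam + uleorn → raxfen (Recipe 4).
raxfen + uleorn → rengal (Recipe 5).
Using Recipe 13, raxfen makes nalfal.
Using Recipe 10, nalfal and rengal make zinwyn.
arclam + zinwyn + nalfal → kelnal (Recipe 1).
Using Recipe 2, zinwyn makes zinqor.
Using Recipe 7, kelnal and zinqor make arcvor.
No rule produces umbzel, and it is not given.
arcvor: reached.
zinwyn: reached.
No rule produces dalnex, and it is not given.
Reached: arcvor and zinwyn — 2 of the 4.

2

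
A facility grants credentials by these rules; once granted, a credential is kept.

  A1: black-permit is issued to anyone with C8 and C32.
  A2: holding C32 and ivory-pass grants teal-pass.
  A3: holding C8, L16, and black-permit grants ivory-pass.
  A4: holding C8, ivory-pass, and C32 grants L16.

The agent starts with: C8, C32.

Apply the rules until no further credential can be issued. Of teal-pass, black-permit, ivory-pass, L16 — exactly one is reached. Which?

Holding C8 and C32 grants black-permit (A1).
teal-pass would need C32 and ivory-pass (A2), but ivory-pass is never granted. ivory-pass would need C8, L16, and black-permit (A3), but L16 is never granted. L16 would need C8, ivory-pass, and C32 (A4), but ivory-pass is never granted.

black-permit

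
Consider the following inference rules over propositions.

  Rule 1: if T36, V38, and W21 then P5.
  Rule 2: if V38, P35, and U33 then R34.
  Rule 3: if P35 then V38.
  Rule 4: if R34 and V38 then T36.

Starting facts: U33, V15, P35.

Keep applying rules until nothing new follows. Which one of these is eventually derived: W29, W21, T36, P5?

T36

P35 holds, so V38 follows (Rule 3).
From V38, P35, and U33, Rule 2 gives R34.
From R34 and V38, Rule 4 gives T36.
No rule produces W29, and it is not given. No rule produces W21, and it is not given. P5 would need T36, V38, and W21 (Rule 1), but W21 is never established.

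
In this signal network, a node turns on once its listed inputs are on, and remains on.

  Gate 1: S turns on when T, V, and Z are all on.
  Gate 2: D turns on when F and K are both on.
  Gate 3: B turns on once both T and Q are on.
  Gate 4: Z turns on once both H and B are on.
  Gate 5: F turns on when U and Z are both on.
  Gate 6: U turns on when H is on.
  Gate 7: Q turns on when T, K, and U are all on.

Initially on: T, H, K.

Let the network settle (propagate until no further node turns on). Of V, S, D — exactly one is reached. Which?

H is on, so U turns on (Gate 6).
Gate 7: T, K, and U on → Q on.
Gate 3: T and Q on → B on.
H and B are on, so Z turns on (Gate 4).
Gate 5: U and Z on → F on.
Gate 2: F and K on → D on.
No rule produces V, and it is not given. S would need T, V, and Z (Gate 1), but V never turns on.

D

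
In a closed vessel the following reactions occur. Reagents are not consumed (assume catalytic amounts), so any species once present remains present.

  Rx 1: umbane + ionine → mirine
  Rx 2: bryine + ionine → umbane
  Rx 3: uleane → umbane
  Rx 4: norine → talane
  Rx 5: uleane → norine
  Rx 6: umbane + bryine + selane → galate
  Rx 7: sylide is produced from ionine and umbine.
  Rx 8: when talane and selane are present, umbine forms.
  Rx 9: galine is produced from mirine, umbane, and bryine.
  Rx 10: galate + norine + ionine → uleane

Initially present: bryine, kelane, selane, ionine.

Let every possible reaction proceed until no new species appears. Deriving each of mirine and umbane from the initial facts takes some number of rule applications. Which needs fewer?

umbane

umbane: bryine and ionine present → umbane forms (Rx 2). [1 rule application]
mirine: bryine and ionine present → umbane forms (Rx 2). umbane and ionine present → mirine forms (Rx 1). [2 rule applications]
umbane needs fewer.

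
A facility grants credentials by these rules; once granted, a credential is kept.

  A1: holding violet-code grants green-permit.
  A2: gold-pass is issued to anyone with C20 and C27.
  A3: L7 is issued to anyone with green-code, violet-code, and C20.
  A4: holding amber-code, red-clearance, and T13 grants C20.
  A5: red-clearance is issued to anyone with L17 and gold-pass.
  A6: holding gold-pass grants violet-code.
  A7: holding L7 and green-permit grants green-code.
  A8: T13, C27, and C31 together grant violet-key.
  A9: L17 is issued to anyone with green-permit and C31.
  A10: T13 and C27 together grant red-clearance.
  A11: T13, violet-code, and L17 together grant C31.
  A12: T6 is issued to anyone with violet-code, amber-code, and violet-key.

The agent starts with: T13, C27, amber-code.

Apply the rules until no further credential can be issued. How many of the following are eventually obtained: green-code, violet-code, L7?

1

Holding T13 and C27 grants red-clearance (A10).
Holding amber-code, red-clearance, and T13 grants C20 (A4).
Holding C20 and C27 grants gold-pass (A2).
Holding gold-pass grants violet-code (A6).
green-code would need L7 and green-permit (A7), but L7 is never granted.
violet-code: reached.
L7 would need green-code, violet-code, and C20 (A3), but green-code is never granted.
Reached: violet-code — 1 of the 3.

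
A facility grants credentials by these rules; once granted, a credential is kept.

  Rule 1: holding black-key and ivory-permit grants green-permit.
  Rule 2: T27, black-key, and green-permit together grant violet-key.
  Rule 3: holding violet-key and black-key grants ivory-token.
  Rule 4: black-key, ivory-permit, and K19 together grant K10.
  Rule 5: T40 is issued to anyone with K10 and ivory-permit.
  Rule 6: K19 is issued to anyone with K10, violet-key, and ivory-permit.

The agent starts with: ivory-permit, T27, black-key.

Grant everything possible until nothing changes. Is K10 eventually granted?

K10 would need black-key, ivory-permit, and K19 (Rule 4), but K19 is never granted.

No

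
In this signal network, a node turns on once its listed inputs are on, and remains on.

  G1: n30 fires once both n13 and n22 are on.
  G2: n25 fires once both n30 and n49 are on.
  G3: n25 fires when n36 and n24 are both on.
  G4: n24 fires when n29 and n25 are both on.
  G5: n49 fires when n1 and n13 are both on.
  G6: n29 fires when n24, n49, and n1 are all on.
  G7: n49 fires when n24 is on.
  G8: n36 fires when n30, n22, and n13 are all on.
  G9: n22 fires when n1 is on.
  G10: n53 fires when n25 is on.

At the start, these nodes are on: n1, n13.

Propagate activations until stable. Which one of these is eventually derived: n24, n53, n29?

n1 and n13 are on, so n49 fires (G5).
n1 is on, so n22 fires (G9).
G1: n13 and n22 on → n30 on.
G2: n30 and n49 on → n25 on.
G10: n25 on → n53 on.
n29 would need n24, n49, and n1 (G6), but n24 never turns on. n24 would need n29 and n25 (G4), but n29 never turns on.

n53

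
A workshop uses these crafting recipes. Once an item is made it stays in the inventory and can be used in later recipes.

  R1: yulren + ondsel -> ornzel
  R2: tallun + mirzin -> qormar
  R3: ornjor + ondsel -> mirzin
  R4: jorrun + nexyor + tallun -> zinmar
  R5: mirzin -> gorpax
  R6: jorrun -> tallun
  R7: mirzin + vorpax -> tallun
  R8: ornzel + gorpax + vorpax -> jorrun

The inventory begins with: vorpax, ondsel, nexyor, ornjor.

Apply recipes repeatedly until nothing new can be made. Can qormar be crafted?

Using R3, ornjor and ondsel make mirzin.
Using R7, mirzin and vorpax make tallun.
tallun + mirzin -> qormar (R2).

Yes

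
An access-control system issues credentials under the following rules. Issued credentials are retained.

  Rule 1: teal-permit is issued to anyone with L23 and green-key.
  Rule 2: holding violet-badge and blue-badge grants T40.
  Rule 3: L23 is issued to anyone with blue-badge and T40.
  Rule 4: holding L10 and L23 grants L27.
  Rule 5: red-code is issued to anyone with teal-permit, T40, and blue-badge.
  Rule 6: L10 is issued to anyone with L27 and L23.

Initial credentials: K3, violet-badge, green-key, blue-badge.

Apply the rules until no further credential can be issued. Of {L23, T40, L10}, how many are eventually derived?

2

Holding violet-badge and blue-badge grants T40 (Rule 2).
Holding blue-badge and T40 grants L23 (Rule 3).
L23: reached.
T40: reached.
L10 would need L27 and L23 (Rule 6), but L27 is never granted.
Reached: L23 and T40 — 2 of the 3.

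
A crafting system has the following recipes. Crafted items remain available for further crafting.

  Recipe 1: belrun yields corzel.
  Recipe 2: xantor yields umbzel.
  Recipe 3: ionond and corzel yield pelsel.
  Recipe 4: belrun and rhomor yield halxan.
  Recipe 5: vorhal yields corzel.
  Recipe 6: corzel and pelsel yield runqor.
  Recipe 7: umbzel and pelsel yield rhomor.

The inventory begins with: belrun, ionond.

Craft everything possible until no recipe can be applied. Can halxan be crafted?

No

halxan would need belrun and rhomor (Recipe 4), but rhomor is never obtained.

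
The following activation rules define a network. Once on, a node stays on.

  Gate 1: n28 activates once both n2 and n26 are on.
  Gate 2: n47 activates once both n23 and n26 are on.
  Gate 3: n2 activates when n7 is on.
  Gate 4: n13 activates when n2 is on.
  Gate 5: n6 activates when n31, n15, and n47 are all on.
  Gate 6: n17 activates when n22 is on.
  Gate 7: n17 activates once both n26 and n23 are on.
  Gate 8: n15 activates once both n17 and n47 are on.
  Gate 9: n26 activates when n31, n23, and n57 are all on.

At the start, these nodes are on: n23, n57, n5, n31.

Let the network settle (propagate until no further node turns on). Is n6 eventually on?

Yes

n31, n23, and n57 are on, so n26 activates (Gate 9).
n26 and n23 are on, so n17 activates (Gate 7).
Gate 2: n23 and n26 on → n47 on.
n17 and n47 are on, so n15 activates (Gate 8).
Gate 5: n31, n15, and n47 on → n6 on.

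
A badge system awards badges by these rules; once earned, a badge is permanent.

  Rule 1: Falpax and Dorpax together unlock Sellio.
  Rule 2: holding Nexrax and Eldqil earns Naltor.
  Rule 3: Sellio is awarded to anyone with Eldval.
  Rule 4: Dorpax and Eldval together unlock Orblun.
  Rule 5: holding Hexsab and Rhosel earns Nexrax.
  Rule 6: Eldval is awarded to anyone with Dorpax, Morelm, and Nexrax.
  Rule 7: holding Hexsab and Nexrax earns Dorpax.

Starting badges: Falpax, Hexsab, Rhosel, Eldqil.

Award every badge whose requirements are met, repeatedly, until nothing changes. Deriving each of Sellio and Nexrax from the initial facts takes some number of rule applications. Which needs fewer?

Nexrax

Nexrax: With Hexsab and Rhosel, Nexrax is earned (Rule 5). [1 rule application]
Sellio: With Hexsab and Rhosel, Nexrax is earned (Rule 5). With Hexsab and Nexrax, Dorpax is earned (Rule 7). With Falpax and Dorpax, Sellio is earned (Rule 1). [3 rule applications]
Nexrax needs fewer.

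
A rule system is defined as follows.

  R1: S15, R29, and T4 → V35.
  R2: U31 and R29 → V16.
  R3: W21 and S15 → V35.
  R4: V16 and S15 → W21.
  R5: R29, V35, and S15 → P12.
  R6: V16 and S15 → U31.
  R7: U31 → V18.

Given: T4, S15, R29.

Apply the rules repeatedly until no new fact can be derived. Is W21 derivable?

W21 would need V16 and S15 (R4), but V16 is never established.

No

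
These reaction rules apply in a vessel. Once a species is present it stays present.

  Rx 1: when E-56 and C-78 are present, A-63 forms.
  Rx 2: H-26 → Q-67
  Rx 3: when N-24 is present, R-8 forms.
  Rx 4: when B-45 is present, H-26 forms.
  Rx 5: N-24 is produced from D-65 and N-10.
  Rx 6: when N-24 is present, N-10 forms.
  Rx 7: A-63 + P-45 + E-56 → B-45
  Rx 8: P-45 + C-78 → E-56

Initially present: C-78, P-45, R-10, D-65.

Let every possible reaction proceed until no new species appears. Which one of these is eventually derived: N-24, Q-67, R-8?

Q-67

P-45 and C-78 present → E-56 forms (Rx 8).
E-56 and C-78 present → A-63 forms (Rx 1).
A-63, P-45, and E-56 present → B-45 forms (Rx 7).
B-45 present → H-26 forms (Rx 4).
H-26 present → Q-67 forms (Rx 2).
N-24 would need D-65 and N-10 (Rx 5), but N-10 never forms. R-8 would need N-24 (Rx 3), but N-24 never forms.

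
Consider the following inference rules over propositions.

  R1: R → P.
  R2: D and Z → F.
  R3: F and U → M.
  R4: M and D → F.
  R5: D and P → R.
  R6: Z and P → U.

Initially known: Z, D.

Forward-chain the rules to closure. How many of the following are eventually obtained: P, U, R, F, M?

D and Z hold, so F follows (R2).
P would need R (R1), but R is never established.
U would need Z and P (R6), but P is never established.
R would need D and P (R5), but P is never established.
F: reached.
M would need F and U (R3), but U is never established.
Reached: F — 1 of the 5.

1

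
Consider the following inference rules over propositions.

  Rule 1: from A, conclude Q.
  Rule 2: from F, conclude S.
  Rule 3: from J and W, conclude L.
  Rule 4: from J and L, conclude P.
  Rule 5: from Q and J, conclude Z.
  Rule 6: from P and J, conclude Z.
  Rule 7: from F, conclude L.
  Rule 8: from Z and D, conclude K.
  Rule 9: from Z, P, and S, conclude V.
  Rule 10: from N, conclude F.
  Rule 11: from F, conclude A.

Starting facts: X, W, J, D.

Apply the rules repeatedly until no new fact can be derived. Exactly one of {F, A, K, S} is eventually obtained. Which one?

From J and W, Rule 3 gives L.
From J and L, Rule 4 gives P.
From P and J, Rule 6 gives Z.
Z and D hold, so K follows (Rule 8).
S would need F (Rule 2), but F is never established. A would need F (Rule 11), but F is never established. F would need N (Rule 10), but N is never established.

K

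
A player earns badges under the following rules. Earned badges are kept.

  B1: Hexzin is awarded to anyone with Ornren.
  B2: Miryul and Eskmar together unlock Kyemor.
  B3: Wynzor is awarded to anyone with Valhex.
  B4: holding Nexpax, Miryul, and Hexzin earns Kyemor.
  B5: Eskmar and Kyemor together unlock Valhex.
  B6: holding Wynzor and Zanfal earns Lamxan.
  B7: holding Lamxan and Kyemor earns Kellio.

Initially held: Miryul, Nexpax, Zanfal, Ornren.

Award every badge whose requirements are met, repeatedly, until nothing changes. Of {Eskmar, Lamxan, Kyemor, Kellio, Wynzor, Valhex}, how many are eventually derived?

With Ornren, Hexzin is earned (B1).
With Nexpax, Miryul, and Hexzin, Kyemor is earned (B4).
No rule produces Eskmar, and it is not given.
Lamxan would need Wynzor and Zanfal (B6), but Wynzor is never earned.
Kyemor: reached.
Kellio would need Lamxan and Kyemor (B7), but Lamxan is never earned.
Wynzor would need Valhex (B3), but Valhex is never earned.
Valhex would need Eskmar and Kyemor (B5), but Eskmar is never earned.
Reached: Kyemor — 1 of the 6.

1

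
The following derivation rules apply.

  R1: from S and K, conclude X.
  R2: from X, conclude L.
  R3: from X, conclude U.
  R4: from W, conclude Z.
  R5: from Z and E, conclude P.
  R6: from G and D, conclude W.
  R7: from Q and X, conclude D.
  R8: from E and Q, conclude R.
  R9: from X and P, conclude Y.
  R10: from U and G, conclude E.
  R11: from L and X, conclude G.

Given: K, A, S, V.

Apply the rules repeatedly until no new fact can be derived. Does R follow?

No

R would need E and Q (R8), but Q is never established.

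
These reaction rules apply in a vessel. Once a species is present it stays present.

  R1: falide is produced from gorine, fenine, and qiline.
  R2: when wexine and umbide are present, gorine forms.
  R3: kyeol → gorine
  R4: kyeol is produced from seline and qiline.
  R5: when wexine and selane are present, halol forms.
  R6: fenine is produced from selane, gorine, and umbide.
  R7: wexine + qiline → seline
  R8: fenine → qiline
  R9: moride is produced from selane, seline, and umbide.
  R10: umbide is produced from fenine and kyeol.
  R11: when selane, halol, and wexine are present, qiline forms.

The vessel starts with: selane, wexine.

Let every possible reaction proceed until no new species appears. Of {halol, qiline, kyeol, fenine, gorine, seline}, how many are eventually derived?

5

wexine and selane present → halol forms (R5).
selane, halol, and wexine present → qiline forms (R11).
wexine and qiline present → seline forms (R7).
seline and qiline present → kyeol forms (R4).
kyeol present → gorine forms (R3).
halol: reached.
qiline: reached.
kyeol: reached.
fenine would need selane, gorine, and umbide (R6), but umbide never forms.
gorine: reached.
seline: reached.
Reached: halol, qiline, kyeol, gorine, and seline — 5 of the 6.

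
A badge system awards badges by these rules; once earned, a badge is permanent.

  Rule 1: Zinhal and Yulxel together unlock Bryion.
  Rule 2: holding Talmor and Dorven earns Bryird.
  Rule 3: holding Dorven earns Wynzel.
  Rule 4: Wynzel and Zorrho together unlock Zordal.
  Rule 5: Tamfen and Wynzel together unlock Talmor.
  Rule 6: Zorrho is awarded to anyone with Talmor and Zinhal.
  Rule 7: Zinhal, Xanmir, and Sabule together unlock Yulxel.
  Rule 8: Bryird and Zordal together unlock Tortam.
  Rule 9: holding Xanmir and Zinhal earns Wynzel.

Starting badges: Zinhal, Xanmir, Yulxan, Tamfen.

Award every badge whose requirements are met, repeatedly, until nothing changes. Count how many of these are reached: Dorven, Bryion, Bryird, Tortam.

0

No rule produces Dorven, and it is not given.
Bryion would need Zinhal and Yulxel (Rule 1), but Yulxel is never earned.
Bryird would need Talmor and Dorven (Rule 2), but Dorven is never earned.
Tortam would need Bryird and Zordal (Rule 8), but Bryird is never earned.
None of the 4 are reached.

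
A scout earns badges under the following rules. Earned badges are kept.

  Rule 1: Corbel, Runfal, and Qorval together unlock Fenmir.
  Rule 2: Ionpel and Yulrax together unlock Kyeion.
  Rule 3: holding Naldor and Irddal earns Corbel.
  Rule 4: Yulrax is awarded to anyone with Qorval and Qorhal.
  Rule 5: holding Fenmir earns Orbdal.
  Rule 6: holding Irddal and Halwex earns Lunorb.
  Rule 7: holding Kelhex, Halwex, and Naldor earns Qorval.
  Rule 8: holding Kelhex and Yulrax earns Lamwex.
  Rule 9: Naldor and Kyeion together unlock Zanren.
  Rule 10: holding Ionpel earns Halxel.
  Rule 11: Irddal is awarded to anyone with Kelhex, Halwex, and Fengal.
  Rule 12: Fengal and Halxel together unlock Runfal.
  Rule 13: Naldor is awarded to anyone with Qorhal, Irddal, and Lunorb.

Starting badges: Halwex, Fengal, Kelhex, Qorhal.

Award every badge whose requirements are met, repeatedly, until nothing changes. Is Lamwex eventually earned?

With Kelhex, Halwex, and Fengal, Irddal is earned (Rule 11).
With Irddal and Halwex, Lunorb is earned (Rule 6).
With Qorhal, Irddal, and Lunorb, Naldor is earned (Rule 13).
With Kelhex, Halwex, and Naldor, Qorval is earned (Rule 7).
With Qorval and Qorhal, Yulrax is earned (Rule 4).
With Kelhex and Yulrax, Lamwex is earned (Rule 8).

Yes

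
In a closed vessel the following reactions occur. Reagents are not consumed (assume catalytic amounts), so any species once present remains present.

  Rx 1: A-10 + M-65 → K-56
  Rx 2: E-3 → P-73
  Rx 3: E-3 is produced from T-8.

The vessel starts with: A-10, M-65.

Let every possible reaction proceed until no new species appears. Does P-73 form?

No

P-73 would need E-3 (Rx 2), but E-3 never forms.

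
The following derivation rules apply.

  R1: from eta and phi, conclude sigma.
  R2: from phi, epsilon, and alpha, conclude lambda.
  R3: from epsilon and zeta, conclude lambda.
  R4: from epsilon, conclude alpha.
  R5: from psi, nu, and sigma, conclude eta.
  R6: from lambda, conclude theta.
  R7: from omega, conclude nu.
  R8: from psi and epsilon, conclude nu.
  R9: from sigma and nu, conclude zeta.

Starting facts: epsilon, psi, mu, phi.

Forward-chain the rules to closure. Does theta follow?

From epsilon, R4 gives alpha.
From phi, epsilon, and alpha, R2 gives lambda.
From lambda, R6 gives theta.

Yes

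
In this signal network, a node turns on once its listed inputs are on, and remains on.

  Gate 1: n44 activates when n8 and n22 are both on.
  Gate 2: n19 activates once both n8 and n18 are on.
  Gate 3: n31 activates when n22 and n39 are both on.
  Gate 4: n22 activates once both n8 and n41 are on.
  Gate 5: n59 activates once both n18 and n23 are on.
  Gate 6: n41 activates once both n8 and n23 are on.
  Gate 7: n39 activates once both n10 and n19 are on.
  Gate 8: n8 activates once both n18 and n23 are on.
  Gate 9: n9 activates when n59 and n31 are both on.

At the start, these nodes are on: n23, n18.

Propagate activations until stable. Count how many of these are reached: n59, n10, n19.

n18 and n23 are on, so n59 activates (Gate 5).
n18 and n23 are on, so n8 activates (Gate 8).
Gate 2: n8 and n18 on → n19 on.
n59: reached.
No rule produces n10, and it is not given.
n19: reached.
Reached: n59 and n19 — 2 of the 3.

2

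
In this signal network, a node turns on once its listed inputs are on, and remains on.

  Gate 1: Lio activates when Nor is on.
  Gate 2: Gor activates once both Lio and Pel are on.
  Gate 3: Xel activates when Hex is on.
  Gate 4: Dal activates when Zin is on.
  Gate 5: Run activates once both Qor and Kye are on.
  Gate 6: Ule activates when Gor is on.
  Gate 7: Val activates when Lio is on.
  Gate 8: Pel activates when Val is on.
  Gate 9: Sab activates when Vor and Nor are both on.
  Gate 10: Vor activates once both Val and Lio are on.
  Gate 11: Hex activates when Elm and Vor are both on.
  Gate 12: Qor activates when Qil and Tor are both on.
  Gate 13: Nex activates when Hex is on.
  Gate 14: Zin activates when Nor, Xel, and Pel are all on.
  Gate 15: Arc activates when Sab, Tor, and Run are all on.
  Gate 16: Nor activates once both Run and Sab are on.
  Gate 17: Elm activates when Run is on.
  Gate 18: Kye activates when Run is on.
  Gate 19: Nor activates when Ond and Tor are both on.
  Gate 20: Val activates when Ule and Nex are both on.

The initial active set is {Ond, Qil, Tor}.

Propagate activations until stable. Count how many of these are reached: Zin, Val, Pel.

Ond and Tor are on, so Nor activates (Gate 19).
Nor is on, so Lio activates (Gate 1).
Gate 7: Lio on → Val on.
Gate 8: Val on → Pel on.
Zin would need Nor, Xel, and Pel (Gate 14), but Xel never turns on.
Val: reached.
Pel: reached.
Reached: Val and Pel — 2 of the 3.

2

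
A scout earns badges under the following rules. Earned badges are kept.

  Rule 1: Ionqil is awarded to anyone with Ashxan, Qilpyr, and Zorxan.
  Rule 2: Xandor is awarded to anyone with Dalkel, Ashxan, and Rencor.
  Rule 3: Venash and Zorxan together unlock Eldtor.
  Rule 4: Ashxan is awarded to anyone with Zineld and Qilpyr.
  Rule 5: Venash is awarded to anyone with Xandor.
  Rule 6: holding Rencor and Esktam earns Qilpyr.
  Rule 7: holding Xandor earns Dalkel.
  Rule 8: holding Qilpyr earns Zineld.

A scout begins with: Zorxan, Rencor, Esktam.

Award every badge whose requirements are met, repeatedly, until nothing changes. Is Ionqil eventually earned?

Yes

With Rencor and Esktam, Qilpyr is earned (Rule 6).
With Qilpyr, Zineld is earned (Rule 8).
With Zineld and Qilpyr, Ashxan is earned (Rule 4).
With Ashxan, Qilpyr, and Zorxan, Ionqil is earned (Rule 1).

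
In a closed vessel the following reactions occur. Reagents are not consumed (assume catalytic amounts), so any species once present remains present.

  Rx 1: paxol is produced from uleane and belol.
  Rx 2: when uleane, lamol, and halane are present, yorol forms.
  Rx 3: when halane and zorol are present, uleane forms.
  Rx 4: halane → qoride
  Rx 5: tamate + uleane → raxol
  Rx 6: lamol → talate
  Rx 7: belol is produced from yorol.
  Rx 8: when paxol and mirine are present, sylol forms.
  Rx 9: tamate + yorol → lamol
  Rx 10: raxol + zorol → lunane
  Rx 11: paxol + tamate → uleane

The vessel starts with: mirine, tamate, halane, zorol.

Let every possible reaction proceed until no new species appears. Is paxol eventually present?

paxol would need uleane and belol (Rx 1), but belol never forms.

No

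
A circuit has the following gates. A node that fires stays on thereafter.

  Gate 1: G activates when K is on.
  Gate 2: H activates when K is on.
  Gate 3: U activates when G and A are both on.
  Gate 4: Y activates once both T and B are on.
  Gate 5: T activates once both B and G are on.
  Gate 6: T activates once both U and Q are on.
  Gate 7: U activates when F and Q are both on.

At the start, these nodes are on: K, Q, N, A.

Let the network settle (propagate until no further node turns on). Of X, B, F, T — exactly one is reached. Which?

K is on, so G activates (Gate 1).
Gate 3: G and A on → U on.
U and Q are on, so T activates (Gate 6).
No rule produces F, and it is not given. No rule produces B, and it is not given. No rule produces X, and it is not given.

T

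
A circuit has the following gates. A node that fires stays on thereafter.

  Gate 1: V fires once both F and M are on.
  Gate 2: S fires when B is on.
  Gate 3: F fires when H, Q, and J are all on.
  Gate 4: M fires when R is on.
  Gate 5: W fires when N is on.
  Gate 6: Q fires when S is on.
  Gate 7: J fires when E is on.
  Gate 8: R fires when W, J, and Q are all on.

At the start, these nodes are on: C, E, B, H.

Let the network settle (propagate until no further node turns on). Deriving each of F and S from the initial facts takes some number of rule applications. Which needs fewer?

S: B is on, so S fires (Gate 2). [1 rule application]
F: Gate 2: B on → S on. Gate 7: E on → J on. Gate 6: S on → Q on. Gate 3: H, Q, and J on → F on. [4 rule applications]
S needs fewer.

S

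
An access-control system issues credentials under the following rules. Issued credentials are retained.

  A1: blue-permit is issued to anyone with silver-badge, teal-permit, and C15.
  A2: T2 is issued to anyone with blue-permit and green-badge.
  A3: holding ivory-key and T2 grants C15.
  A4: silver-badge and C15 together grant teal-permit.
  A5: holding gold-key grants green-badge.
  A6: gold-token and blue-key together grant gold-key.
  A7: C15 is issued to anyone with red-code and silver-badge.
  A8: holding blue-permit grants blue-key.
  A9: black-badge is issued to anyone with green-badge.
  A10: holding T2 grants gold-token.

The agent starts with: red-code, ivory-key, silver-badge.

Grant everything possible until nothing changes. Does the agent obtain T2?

T2 would need blue-permit and green-badge (A2), but green-badge is never granted.

No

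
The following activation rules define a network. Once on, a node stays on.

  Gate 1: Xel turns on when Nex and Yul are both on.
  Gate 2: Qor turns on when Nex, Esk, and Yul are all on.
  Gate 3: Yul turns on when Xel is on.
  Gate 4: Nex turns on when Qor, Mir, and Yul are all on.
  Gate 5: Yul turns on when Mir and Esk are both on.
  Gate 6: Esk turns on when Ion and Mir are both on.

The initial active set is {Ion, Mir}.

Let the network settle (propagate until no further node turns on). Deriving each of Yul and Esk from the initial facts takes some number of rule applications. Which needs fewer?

Esk: Ion and Mir are on, so Esk turns on (Gate 6). [1 rule application]
Yul: Ion and Mir are on, so Esk turns on (Gate 6). Gate 5: Mir and Esk on → Yul on. [2 rule applications]
Esk needs fewer.

Esk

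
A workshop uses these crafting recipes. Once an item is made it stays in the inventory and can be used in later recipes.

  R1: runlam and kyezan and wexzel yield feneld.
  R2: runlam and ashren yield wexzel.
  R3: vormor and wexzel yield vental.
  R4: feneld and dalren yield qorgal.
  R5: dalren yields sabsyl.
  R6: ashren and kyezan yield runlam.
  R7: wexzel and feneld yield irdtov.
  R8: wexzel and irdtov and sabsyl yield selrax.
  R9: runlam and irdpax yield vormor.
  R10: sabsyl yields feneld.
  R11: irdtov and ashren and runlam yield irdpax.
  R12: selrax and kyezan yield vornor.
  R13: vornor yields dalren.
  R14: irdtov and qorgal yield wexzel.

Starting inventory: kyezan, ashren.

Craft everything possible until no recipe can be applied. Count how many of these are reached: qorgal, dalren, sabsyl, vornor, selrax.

qorgal would need feneld and dalren (R4), but dalren is never obtained.
dalren would need vornor (R13), but vornor is never obtained.
sabsyl would need dalren (R5), but dalren is never obtained.
vornor would need selrax and kyezan (R12), but selrax is never obtained.
selrax would need wexzel, irdtov, and sabsyl (R8), but sabsyl is never obtained.
None of the 5 are reached.

0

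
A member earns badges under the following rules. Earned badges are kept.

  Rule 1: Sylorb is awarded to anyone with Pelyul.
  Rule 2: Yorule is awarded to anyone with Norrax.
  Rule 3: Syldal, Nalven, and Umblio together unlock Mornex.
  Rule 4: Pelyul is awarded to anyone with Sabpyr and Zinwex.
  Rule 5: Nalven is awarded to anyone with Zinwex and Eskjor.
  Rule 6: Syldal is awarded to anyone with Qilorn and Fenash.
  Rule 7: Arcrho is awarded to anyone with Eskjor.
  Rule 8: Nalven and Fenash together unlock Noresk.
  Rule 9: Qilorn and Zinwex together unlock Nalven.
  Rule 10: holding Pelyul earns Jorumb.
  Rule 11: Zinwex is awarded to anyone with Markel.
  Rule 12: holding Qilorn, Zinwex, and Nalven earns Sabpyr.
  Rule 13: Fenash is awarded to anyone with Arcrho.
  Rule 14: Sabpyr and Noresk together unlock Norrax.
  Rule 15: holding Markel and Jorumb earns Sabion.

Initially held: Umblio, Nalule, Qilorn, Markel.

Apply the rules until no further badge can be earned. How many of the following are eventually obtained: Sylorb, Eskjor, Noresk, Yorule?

1

With Markel, Zinwex is earned (Rule 11).
With Qilorn and Zinwex, Nalven is earned (Rule 9).
With Qilorn, Zinwex, and Nalven, Sabpyr is earned (Rule 12).
With Sabpyr and Zinwex, Pelyul is earned (Rule 4).
With Pelyul, Sylorb is earned (Rule 1).
Sylorb: reached.
No rule produces Eskjor, and it is not given.
Noresk would need Nalven and Fenash (Rule 8), but Fenash is never earned.
Yorule would need Norrax (Rule 2), but Norrax is never earned.
Reached: Sylorb — 1 of the 4.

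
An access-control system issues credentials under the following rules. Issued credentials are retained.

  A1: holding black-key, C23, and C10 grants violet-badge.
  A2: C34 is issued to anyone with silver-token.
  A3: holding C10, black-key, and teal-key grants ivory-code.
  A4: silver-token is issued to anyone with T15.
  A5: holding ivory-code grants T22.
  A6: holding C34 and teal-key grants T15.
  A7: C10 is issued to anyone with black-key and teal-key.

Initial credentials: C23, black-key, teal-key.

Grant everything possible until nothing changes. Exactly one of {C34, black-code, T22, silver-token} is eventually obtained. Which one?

T22

Holding black-key and teal-key grants C10 (A7).
Holding C10, black-key, and teal-key grants ivory-code (A3).
Holding ivory-code grants T22 (A5).
silver-token would need T15 (A4), but T15 is never granted. C34 would need silver-token (A2), but silver-token is never granted. No rule produces black-code, and it is not given.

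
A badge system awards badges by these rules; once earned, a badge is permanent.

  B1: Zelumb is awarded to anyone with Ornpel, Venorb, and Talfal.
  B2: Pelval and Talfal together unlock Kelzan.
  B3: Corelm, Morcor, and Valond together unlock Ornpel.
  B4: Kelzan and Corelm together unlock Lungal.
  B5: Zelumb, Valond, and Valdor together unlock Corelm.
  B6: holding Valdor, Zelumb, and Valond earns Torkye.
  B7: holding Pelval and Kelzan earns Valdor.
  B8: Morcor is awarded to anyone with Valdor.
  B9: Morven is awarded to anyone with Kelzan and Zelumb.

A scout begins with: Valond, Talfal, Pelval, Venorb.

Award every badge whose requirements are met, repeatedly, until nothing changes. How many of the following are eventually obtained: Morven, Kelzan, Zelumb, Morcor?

With Pelval and Talfal, Kelzan is earned (B2).
With Pelval and Kelzan, Valdor is earned (B7).
With Valdor, Morcor is earned (B8).
Morven would need Kelzan and Zelumb (B9), but Zelumb is never earned.
Kelzan: reached.
Zelumb would need Ornpel, Venorb, and Talfal (B1), but Ornpel is never earned.
Morcor: reached.
Reached: Kelzan and Morcor — 2 of the 4.

2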